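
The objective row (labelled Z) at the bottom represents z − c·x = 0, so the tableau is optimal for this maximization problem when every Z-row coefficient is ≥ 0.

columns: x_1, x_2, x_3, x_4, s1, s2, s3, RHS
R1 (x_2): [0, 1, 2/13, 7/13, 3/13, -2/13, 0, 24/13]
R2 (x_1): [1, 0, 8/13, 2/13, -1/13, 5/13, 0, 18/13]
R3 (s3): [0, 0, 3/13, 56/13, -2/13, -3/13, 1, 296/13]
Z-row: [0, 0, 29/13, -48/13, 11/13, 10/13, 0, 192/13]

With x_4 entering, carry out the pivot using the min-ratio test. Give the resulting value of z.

192/7

Ratio test on column x_4 — row 1: (24/13)/(7/13) = 24/7; row 2: (18/13)/(2/13) = 9; row 3: (296/13)/(56/13) = 37/7. Minimum is 24/7 at row 1 (x_2 leaves); pivot element 7/13.
Pivot on row 1; the Z-row RHS becomes 192/13 − (-48/13)·(24/7) = 192/7.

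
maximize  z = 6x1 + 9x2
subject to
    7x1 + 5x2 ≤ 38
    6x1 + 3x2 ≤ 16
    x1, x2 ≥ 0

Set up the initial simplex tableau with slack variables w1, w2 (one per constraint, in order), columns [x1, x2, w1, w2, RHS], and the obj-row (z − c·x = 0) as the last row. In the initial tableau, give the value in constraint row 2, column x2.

3

Constraint 2 has coefficient 3 on x2.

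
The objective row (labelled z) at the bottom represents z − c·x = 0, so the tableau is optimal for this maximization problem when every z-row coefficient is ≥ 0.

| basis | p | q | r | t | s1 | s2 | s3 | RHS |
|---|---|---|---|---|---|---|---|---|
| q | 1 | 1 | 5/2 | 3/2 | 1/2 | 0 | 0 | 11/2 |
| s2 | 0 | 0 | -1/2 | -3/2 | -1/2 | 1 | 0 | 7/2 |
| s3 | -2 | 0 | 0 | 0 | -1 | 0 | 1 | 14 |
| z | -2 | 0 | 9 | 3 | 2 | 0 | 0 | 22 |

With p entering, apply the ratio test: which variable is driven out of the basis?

Column p entries and ratios — q: (11/2)/1 = 11/2; s2: 0 ≤ 0, skip; s3: -2 ≤ 0, skip.
Smallest ratio is 11/2 in the row of q, so q leaves.

q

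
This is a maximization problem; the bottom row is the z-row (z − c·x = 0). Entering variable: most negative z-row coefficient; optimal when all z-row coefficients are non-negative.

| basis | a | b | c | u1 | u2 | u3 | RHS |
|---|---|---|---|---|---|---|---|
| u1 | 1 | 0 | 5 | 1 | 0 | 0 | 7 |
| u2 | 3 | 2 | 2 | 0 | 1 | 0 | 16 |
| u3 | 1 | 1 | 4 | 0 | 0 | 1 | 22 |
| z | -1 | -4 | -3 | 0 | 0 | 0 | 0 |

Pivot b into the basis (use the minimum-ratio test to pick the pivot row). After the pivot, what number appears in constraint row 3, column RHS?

Ratio test on column b — row 1: entry 0 ≤ 0; row 2: 16/2 = 8; row 3: 22/1 = 22. Minimum is 8 at row 2 (u2 leaves); pivot element 2.
Divide row 2 by 2; eliminate column b from the other rows.
Row 3 update in column RHS: 22 − 1·8 = 14.

14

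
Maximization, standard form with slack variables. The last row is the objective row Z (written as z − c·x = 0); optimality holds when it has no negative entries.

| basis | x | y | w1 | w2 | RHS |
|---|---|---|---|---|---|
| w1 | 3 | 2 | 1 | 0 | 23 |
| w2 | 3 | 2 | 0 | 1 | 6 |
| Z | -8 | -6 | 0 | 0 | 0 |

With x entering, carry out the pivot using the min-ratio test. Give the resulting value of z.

16

Ratio test on column x — row 1: 23/3 = 23/3; row 2: 6/3 = 2. Minimum is 2 at row 2 (w2 leaves); pivot element 3.
Pivot on row 2; the Z-row RHS becomes 0 − (-8)·2 = 16.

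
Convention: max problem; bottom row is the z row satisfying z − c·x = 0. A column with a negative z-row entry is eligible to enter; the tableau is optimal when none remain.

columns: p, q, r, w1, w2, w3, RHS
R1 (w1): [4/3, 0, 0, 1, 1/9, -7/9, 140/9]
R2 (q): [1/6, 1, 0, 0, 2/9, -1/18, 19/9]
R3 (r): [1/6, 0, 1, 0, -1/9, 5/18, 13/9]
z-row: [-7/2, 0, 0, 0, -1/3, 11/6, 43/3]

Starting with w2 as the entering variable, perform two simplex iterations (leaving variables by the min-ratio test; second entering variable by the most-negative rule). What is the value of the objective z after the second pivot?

50

Ratio test on column w2 — row 1: (140/9)/(1/9) = 140; row 2: (19/9)/(2/9) = 19/2; row 3: entry -1/9 ≤ 0. Minimum is 19/2 at row 2 (q leaves); pivot element 2/9.
Pivot on row 2; the z-row RHS becomes 43/3 − (-1/3)·(19/2) = 35/2.
Next entering variable (most negative z-row entry -13/4): p.
Ratio test on column p — row 1: (29/2)/(5/4) = 58/5; row 2: (19/2)/(3/4) = 38/3; row 3: (5/2)/(1/4) = 10. Minimum is 10 at row 3 (r leaves); pivot element 1/4.
After the second pivot the z-row RHS is 35/2 − (-13/4)·10 = 50.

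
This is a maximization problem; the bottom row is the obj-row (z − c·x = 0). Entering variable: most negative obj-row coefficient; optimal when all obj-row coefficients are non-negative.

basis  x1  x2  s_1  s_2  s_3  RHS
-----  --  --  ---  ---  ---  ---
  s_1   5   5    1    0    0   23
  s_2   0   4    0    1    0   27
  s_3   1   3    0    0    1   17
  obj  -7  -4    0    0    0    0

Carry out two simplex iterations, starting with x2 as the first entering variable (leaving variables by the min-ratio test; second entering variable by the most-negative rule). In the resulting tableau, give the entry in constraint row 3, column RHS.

Ratio test on column x2 — row 1: 23/5 = 23/5; row 2: 27/4 = 27/4; row 3: 17/3 = 17/3. Minimum is 23/5 at row 1 (s_1 leaves); pivot element 5.
Divide row 1 by 5; eliminate column x2 from the other rows.
Second iteration: most negative obj-row entry is -3 in column x1, so x1 enters.
Ratio test on column x1 — row 1: (23/5)/1 = 23/5; row 2: entry -4 ≤ 0; row 3: entry -2 ≤ 0. Minimum is 23/5 at row 1 (x2 leaves); pivot element 1.
Divide row 1 by 1; eliminate column x1 from the other rows.
After both pivots, the entry at constraint row 3, column RHS is 62/5.

62/5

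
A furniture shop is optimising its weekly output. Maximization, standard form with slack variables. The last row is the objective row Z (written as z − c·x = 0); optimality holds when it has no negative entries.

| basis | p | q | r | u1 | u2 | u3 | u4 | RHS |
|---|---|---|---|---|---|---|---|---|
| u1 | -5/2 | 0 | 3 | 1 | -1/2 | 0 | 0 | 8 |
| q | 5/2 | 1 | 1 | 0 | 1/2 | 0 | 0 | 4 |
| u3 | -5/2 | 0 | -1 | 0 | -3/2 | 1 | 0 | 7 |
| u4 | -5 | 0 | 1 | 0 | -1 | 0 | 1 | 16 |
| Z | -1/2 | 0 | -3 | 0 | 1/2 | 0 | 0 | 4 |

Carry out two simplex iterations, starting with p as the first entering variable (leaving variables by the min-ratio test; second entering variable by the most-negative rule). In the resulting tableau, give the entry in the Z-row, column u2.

Ratio test on column p — row 1: entry -5/2 ≤ 0; row 2: 4/(5/2) = 8/5; row 3: entry -5/2 ≤ 0; row 4: entry -5 ≤ 0. Minimum is 8/5 at row 2 (q leaves); pivot element 5/2.
Divide row 2 by 5/2; eliminate column p from the other rows.
Second iteration: most negative Z-row entry is -14/5 in column r, so r enters.
Ratio test on column r — row 1: 12/4 = 3; row 2: (8/5)/(2/5) = 4; row 3: entry 0 ≤ 0; row 4: 24/3 = 8. Minimum is 3 at row 1 (u1 leaves); pivot element 4.
Divide row 1 by 4; eliminate column r from the other rows.
After both pivots, the entry at the Z-row, column u2 is 3/5.

3/5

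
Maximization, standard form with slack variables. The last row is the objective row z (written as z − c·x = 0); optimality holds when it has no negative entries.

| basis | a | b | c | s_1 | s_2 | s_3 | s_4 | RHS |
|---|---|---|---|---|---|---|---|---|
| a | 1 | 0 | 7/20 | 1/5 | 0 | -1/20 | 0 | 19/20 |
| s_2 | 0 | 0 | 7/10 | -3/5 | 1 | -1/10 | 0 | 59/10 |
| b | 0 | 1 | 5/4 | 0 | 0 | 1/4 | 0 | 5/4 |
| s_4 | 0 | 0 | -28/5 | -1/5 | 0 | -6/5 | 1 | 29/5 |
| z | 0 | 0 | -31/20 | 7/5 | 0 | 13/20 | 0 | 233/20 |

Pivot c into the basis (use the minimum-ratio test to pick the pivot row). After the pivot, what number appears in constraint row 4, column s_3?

-2/25

Ratio test on column c — row 1: (19/20)/(7/20) = 19/7; row 2: (59/10)/(7/10) = 59/7; row 3: (5/4)/(5/4) = 1; row 4: entry -28/5 ≤ 0. Minimum is 1 at row 3 (b leaves); pivot element 5/4.
Divide row 3 by 5/4; eliminate column c from the other rows.
Row 4 update in column s_3: -6/5 − (-28/5)·(1/5) = -2/25.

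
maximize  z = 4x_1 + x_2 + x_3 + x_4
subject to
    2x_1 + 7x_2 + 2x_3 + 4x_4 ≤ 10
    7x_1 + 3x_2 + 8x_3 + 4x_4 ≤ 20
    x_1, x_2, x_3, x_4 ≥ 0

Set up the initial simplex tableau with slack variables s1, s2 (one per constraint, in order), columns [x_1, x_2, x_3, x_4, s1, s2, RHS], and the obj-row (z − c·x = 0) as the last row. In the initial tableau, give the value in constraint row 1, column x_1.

Constraint 1 has coefficient 2 on x_1.

2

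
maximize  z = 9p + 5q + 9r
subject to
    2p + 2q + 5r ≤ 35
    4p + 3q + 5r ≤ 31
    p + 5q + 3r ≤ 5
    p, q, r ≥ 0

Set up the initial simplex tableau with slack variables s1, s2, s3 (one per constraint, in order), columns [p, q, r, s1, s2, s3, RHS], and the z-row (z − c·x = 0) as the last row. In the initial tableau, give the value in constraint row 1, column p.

2

Constraint 1 has coefficient 2 on p.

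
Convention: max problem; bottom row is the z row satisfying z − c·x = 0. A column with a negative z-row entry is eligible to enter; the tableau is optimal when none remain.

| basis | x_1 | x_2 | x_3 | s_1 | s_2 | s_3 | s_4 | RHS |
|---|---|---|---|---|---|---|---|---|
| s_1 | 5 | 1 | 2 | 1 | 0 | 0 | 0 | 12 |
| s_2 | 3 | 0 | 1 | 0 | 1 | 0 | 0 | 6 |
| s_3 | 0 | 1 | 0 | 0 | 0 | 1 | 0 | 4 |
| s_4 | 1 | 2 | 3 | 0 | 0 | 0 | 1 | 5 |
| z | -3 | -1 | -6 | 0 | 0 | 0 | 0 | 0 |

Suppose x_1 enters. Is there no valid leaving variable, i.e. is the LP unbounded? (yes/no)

no

Column x_1 has positive entries in row(s) 1, 2, 4, so the ratio test bounds it — not unbounded.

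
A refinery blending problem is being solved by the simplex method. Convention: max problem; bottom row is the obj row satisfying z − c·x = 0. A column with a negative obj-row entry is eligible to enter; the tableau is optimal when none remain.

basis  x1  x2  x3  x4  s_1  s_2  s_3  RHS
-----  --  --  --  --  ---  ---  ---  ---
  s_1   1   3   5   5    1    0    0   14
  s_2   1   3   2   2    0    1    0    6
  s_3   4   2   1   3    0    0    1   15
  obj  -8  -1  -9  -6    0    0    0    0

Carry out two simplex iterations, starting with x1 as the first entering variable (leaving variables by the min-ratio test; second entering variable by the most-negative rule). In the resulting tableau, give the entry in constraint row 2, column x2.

10/7

Ratio test on column x1 — row 1: 14/1 = 14; row 2: 6/1 = 6; row 3: 15/4 = 15/4. Minimum is 15/4 at row 3 (s_3 leaves); pivot element 4.
Divide row 3 by 4; eliminate column x1 from the other rows.
Second iteration: most negative obj-row entry is -7 in column x3, so x3 enters.
Ratio test on column x3 — row 1: (41/4)/(19/4) = 41/19; row 2: (9/4)/(7/4) = 9/7; row 3: (15/4)/(1/4) = 15. Minimum is 9/7 at row 2 (s_2 leaves); pivot element 7/4.
Divide row 2 by 7/4; eliminate column x3 from the other rows.
After both pivots, the entry at constraint row 2, column x2 is 10/7.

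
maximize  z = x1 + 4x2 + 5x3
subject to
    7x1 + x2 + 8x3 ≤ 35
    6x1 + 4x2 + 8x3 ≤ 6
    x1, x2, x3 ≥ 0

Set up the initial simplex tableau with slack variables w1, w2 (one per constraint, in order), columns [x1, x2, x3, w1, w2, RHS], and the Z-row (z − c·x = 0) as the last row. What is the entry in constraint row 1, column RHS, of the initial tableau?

35

The RHS of constraint 1 is b_1 = 35.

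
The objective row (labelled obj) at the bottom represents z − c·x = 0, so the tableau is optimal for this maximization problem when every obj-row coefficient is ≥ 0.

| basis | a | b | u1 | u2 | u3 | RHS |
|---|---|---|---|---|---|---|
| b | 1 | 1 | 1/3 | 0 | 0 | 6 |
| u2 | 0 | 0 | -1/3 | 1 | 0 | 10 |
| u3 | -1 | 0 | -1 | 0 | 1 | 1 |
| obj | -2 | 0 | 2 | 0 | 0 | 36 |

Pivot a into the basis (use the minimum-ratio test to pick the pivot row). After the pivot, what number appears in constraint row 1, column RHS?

6

Ratio test on column a — row 1: 6/1 = 6; row 2: entry 0 ≤ 0; row 3: entry -1 ≤ 0. Minimum is 6 at row 1 (b leaves); pivot element 1.
Divide row 1 by 1; eliminate column a from the other rows.
In the new row 1, the RHS entry is the old entry divided by the pivot: 6/1 = 6.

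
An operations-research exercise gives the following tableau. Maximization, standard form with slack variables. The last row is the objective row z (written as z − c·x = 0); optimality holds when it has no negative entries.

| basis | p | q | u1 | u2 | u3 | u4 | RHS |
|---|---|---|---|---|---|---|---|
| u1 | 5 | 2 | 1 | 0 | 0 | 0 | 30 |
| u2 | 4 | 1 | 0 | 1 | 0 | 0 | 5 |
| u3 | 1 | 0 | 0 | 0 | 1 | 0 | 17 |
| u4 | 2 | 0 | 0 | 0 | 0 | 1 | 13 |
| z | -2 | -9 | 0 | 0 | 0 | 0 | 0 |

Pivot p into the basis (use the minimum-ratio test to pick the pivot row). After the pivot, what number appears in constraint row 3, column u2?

-1/4

Ratio test on column p — row 1: 30/5 = 6; row 2: 5/4 = 5/4; row 3: 17/1 = 17; row 4: 13/2 = 13/2. Minimum is 5/4 at row 2 (u2 leaves); pivot element 4.
Divide row 2 by 4; eliminate column p from the other rows.
Row 3 update in column u2: 0 − 1·(1/4) = -1/4.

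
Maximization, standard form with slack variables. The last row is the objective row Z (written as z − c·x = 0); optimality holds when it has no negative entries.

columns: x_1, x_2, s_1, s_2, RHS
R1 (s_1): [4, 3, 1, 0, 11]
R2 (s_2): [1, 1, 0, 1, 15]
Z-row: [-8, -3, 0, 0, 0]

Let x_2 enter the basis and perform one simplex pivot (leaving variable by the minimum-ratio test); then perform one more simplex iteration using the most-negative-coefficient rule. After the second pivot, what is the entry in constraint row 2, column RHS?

Ratio test on column x_2 — row 1: 11/3 = 11/3; row 2: 15/1 = 15. Minimum is 11/3 at row 1 (s_1 leaves); pivot element 3.
Divide row 1 by 3; eliminate column x_2 from the other rows.
Second iteration: most negative Z-row entry is -4 in column x_1, so x_1 enters.
Ratio test on column x_1 — row 1: (11/3)/(4/3) = 11/4; row 2: entry -1/3 ≤ 0. Minimum is 11/4 at row 1 (x_2 leaves); pivot element 4/3.
Divide row 1 by 4/3; eliminate column x_1 from the other rows.
After both pivots, the entry at constraint row 2, column RHS is 49/4.

49/4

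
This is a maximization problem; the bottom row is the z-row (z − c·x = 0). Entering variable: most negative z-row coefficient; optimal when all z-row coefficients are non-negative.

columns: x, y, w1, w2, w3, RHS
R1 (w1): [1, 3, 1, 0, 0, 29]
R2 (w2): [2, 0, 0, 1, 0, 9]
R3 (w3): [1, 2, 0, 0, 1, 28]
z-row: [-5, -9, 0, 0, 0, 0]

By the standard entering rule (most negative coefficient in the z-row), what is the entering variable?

Negative z-row entries: x: -5, y: -9.
The most negative is -9 in column y, so y enters.

y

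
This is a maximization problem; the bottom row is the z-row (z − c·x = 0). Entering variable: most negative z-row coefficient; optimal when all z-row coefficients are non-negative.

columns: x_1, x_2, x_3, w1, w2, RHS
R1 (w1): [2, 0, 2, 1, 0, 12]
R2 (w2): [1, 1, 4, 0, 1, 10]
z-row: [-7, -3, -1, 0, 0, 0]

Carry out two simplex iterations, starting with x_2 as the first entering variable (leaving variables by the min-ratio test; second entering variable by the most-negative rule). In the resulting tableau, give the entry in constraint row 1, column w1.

1/2

Ratio test on column x_2 — row 1: entry 0 ≤ 0; row 2: 10/1 = 10. Minimum is 10 at row 2 (w2 leaves); pivot element 1.
Divide row 2 by 1; eliminate column x_2 from the other rows.
Second iteration: most negative z-row entry is -4 in column x_1, so x_1 enters.
Ratio test on column x_1 — row 1: 12/2 = 6; row 2: 10/1 = 10. Minimum is 6 at row 1 (w1 leaves); pivot element 2.
Divide row 1 by 2; eliminate column x_1 from the other rows.
After both pivots, the entry at constraint row 1, column w1 is 1/2.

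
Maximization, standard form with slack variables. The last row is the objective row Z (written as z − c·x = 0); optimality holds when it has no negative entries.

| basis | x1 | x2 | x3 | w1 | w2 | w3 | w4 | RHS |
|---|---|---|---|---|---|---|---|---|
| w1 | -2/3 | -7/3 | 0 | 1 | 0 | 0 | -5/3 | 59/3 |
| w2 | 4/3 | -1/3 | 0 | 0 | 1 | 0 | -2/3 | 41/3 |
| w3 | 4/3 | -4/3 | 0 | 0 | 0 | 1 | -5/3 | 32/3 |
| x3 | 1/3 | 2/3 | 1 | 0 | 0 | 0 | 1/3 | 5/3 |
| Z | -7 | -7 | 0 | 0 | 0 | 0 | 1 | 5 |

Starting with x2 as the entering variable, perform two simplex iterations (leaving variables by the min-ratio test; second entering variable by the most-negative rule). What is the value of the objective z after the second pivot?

40

Ratio test on column x2 — row 1: entry -7/3 ≤ 0; row 2: entry -1/3 ≤ 0; row 3: entry -4/3 ≤ 0; row 4: (5/3)/(2/3) = 5/2. Minimum is 5/2 at row 4 (x3 leaves); pivot element 2/3.
Pivot on row 4; the Z-row RHS becomes 5 − (-7)·(5/2) = 45/2.
Next entering variable (most negative Z-row entry -7/2): x1.
Ratio test on column x1 — row 1: (51/2)/(1/2) = 51; row 2: (29/2)/(3/2) = 29/3; row 3: 14/2 = 7; row 4: (5/2)/(1/2) = 5. Minimum is 5 at row 4 (x2 leaves); pivot element 1/2.
After the second pivot the Z-row RHS is 45/2 − (-7/2)·5 = 40.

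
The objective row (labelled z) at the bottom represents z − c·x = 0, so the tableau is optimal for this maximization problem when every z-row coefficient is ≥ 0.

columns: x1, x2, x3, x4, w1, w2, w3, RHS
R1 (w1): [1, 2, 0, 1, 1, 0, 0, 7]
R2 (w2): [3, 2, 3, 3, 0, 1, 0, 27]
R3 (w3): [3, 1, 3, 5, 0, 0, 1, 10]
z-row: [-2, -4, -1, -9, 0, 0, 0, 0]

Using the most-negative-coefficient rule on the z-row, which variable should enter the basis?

x4

Negative z-row entries: x1: -2, x2: -4, x3: -1, x4: -9.
The most negative is -9 in column x4, so x4 enters.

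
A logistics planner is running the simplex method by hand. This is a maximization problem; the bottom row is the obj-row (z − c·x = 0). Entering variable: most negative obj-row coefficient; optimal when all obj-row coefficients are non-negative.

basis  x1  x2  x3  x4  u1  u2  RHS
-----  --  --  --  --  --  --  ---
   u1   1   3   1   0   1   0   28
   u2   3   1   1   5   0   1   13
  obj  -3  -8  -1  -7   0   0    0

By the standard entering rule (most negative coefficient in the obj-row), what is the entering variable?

Negative obj-row entries: x1: -3, x2: -8, x3: -1, x4: -7.
The most negative is -8 in column x2, so x2 enters.

x2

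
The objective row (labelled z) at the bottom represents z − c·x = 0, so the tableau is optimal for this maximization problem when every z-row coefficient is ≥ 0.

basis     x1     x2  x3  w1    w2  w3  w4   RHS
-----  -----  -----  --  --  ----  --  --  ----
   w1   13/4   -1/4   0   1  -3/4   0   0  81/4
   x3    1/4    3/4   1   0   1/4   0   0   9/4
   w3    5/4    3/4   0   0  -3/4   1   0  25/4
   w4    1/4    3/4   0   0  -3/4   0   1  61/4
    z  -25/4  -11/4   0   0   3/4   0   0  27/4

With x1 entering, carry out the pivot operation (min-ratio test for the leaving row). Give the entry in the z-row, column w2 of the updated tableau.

Ratio test on column x1 — row 1: (81/4)/(13/4) = 81/13; row 2: (9/4)/(1/4) = 9; row 3: (25/4)/(5/4) = 5; row 4: (61/4)/(1/4) = 61. Minimum is 5 at row 3 (w3 leaves); pivot element 5/4.
Divide row 3 by 5/4; eliminate column x1 from the other rows.
z-row update in column w2: 3/4 − (-25/4)·(-3/5) = -3.

-3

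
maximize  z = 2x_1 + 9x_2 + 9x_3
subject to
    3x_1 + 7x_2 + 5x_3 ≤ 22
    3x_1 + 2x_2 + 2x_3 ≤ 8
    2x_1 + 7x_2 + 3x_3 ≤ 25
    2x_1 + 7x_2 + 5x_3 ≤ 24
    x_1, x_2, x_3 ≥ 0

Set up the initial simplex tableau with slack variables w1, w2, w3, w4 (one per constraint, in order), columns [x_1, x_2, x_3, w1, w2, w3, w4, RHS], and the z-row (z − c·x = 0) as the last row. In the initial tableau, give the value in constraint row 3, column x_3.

Constraint 3 has coefficient 3 on x_3.

3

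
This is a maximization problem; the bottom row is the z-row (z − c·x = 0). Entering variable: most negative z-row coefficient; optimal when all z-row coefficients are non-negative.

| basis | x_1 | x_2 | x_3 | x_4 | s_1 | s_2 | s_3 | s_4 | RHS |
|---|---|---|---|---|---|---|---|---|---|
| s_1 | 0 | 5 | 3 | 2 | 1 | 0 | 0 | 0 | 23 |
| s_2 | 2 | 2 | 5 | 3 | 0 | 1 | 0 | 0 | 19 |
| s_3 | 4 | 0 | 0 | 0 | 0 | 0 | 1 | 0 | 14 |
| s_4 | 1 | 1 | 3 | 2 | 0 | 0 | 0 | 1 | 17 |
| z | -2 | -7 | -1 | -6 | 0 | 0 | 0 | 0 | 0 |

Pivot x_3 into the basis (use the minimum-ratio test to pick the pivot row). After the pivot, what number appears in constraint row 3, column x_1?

4

Ratio test on column x_3 — row 1: 23/3 = 23/3; row 2: 19/5 = 19/5; row 3: entry 0 ≤ 0; row 4: 17/3 = 17/3. Minimum is 19/5 at row 2 (s_2 leaves); pivot element 5.
Divide row 2 by 5; eliminate column x_3 from the other rows.
Row 3 update in column x_1: 4 − 0·(2/5) = 4.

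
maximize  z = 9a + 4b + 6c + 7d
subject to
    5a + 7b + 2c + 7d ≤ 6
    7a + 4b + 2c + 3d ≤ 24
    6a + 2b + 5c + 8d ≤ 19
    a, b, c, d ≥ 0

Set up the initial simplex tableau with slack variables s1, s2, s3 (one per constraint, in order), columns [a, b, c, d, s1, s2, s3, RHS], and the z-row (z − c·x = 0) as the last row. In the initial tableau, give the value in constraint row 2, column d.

Constraint 2 has coefficient 3 on d.

3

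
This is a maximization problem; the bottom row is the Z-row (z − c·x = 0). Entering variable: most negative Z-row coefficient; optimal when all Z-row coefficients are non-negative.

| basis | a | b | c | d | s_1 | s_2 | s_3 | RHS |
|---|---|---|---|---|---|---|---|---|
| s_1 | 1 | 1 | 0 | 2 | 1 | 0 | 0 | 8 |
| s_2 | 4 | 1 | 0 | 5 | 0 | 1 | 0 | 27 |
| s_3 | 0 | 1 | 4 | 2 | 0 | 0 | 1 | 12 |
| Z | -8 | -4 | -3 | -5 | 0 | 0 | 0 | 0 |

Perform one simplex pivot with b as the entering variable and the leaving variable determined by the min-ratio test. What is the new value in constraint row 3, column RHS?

Ratio test on column b — row 1: 8/1 = 8; row 2: 27/1 = 27; row 3: 12/1 = 12. Minimum is 8 at row 1 (s_1 leaves); pivot element 1.
Divide row 1 by 1; eliminate column b from the other rows.
Row 3 update in column RHS: 12 − 1·8 = 4.

4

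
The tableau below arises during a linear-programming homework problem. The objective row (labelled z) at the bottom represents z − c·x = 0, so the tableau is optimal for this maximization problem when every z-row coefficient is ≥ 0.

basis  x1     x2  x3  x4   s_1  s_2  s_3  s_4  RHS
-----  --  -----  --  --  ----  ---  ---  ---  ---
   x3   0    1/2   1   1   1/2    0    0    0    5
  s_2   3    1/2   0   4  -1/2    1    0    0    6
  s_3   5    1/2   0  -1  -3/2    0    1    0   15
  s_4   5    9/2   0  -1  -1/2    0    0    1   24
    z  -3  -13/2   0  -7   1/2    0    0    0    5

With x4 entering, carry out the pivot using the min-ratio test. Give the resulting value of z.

Ratio test on column x4 — row 1: 5/1 = 5; row 2: 6/4 = 3/2; row 3: entry -1 ≤ 0; row 4: entry -1 ≤ 0. Minimum is 3/2 at row 2 (s_2 leaves); pivot element 4.
Pivot on row 2; the z-row RHS becomes 5 − (-7)·(3/2) = 31/2.

31/2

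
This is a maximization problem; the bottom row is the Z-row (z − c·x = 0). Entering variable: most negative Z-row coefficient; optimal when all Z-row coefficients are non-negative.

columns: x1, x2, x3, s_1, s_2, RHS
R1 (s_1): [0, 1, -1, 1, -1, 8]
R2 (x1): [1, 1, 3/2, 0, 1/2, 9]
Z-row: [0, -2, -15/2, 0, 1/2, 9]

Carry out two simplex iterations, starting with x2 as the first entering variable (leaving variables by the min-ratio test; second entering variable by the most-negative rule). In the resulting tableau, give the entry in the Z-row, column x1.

Ratio test on column x2 — row 1: 8/1 = 8; row 2: 9/1 = 9. Minimum is 8 at row 1 (s_1 leaves); pivot element 1.
Divide row 1 by 1; eliminate column x2 from the other rows.
Second iteration: most negative Z-row entry is -19/2 in column x3, so x3 enters.
Ratio test on column x3 — row 1: entry -1 ≤ 0; row 2: 1/(5/2) = 2/5. Minimum is 2/5 at row 2 (x1 leaves); pivot element 5/2.
Divide row 2 by 5/2; eliminate column x3 from the other rows.
After both pivots, the entry at the Z-row, column x1 is 19/5.

19/5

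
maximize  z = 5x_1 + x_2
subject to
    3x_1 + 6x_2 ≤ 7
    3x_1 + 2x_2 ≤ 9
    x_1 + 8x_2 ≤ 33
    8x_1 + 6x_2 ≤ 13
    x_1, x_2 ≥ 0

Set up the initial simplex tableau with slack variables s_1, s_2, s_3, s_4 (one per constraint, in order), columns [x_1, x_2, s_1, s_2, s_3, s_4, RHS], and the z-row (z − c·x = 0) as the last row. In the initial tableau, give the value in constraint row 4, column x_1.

8

Constraint 4 has coefficient 8 on x_1.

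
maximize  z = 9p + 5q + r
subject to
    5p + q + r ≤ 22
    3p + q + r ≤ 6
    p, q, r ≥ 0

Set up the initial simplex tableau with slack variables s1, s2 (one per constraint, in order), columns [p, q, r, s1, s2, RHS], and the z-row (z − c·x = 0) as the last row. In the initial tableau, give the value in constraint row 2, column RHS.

6

The RHS of constraint 2 is b_2 = 6.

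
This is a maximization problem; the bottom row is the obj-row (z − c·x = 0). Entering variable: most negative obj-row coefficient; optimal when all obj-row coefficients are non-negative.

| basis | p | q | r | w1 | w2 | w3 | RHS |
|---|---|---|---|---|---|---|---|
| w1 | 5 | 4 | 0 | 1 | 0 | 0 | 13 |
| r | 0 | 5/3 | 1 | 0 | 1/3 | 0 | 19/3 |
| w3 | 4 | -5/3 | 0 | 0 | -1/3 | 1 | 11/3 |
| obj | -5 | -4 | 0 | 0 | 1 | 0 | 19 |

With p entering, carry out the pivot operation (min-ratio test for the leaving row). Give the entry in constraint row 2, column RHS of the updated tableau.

19/3

Ratio test on column p — row 1: 13/5 = 13/5; row 2: entry 0 ≤ 0; row 3: (11/3)/4 = 11/12. Minimum is 11/12 at row 3 (w3 leaves); pivot element 4.
Divide row 3 by 4; eliminate column p from the other rows.
Row 2 update in column RHS: 19/3 − 0·(11/12) = 19/3.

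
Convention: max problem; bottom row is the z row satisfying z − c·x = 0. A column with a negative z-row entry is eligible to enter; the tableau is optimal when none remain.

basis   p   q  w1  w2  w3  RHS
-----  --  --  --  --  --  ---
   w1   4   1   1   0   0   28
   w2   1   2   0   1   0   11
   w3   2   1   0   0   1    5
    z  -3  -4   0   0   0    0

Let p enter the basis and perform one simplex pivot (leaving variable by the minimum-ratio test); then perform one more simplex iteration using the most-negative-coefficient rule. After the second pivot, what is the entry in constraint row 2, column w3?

Ratio test on column p — row 1: 28/4 = 7; row 2: 11/1 = 11; row 3: 5/2 = 5/2. Minimum is 5/2 at row 3 (w3 leaves); pivot element 2.
Divide row 3 by 2; eliminate column p from the other rows.
Second iteration: most negative z-row entry is -5/2 in column q, so q enters.
Ratio test on column q — row 1: entry -1 ≤ 0; row 2: (17/2)/(3/2) = 17/3; row 3: (5/2)/(1/2) = 5. Minimum is 5 at row 3 (p leaves); pivot element 1/2.
Divide row 3 by 1/2; eliminate column q from the other rows.
After both pivots, the entry at constraint row 2, column w3 is -2.

-2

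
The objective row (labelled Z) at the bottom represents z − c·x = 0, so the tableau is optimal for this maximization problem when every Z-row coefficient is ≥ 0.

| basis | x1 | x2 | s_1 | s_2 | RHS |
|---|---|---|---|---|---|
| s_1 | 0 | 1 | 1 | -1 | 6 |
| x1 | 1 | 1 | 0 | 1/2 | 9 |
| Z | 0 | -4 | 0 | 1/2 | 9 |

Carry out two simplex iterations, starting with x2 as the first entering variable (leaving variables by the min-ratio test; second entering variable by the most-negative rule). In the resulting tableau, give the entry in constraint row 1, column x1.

Ratio test on column x2 — row 1: 6/1 = 6; row 2: 9/1 = 9. Minimum is 6 at row 1 (s_1 leaves); pivot element 1.
Divide row 1 by 1; eliminate column x2 from the other rows.
Second iteration: most negative Z-row entry is -7/2 in column s_2, so s_2 enters.
Ratio test on column s_2 — row 1: entry -1 ≤ 0; row 2: 3/(3/2) = 2. Minimum is 2 at row 2 (x1 leaves); pivot element 3/2.
Divide row 2 by 3/2; eliminate column s_2 from the other rows.
After both pivots, the entry at constraint row 1, column x1 is 2/3.

2/3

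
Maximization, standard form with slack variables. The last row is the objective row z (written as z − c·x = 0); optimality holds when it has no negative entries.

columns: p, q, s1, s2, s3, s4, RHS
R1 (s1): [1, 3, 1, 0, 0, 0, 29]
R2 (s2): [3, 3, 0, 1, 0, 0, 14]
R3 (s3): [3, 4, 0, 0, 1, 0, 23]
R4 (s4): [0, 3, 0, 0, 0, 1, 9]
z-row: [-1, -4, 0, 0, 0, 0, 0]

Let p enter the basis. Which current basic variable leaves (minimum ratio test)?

Column p entries and ratios — s1: 29/1 = 29; s2: 14/3 = 14/3; s3: 23/3 = 23/3; s4: 0 ≤ 0, skip.
Smallest ratio is 14/3 in the row of s2, so s2 leaves.

s2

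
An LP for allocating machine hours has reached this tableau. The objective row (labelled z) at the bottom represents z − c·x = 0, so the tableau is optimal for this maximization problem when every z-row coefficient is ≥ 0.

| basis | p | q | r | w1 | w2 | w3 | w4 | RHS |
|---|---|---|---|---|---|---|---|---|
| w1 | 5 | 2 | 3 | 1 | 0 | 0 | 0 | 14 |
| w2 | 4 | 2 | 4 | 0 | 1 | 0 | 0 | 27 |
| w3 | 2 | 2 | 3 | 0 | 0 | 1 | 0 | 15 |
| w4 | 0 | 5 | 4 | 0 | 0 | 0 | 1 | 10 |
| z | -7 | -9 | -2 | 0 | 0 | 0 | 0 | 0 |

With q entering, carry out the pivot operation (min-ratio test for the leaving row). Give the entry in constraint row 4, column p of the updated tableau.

Ratio test on column q — row 1: 14/2 = 7; row 2: 27/2 = 27/2; row 3: 15/2 = 15/2; row 4: 10/5 = 2. Minimum is 2 at row 4 (w4 leaves); pivot element 5.
Divide row 4 by 5; eliminate column q from the other rows.
In the new row 4, the p entry is the old entry divided by the pivot: 0/5 = 0.

0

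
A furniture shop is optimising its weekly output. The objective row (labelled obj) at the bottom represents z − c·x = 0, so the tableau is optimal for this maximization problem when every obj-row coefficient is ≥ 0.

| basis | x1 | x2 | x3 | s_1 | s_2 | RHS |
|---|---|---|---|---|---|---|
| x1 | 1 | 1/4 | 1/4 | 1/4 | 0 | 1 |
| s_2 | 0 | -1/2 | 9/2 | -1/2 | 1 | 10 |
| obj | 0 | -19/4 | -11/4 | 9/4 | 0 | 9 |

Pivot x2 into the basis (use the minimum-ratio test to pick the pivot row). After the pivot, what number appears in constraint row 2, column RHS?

Ratio test on column x2 — row 1: 1/(1/4) = 4; row 2: entry -1/2 ≤ 0. Minimum is 4 at row 1 (x1 leaves); pivot element 1/4.
Divide row 1 by 1/4; eliminate column x2 from the other rows.
Row 2 update in column RHS: 10 − (-1/2)·4 = 12.

12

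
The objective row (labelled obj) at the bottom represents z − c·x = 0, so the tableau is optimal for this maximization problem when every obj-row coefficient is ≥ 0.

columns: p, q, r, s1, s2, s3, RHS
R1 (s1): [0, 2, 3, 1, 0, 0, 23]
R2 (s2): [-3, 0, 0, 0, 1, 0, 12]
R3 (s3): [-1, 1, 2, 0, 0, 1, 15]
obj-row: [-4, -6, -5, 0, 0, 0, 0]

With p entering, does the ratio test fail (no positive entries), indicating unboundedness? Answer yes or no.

Every constraint-row entry in column p is ≤ 0, so increasing p is unbounded.

yes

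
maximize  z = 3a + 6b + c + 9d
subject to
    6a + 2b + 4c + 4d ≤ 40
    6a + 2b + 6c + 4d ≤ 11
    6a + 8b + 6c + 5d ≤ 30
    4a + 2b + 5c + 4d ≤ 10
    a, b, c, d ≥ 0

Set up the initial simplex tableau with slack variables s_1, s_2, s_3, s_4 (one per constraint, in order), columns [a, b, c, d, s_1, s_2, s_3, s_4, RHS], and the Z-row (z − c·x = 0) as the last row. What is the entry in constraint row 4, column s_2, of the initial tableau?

0

Slack s_2 belongs to constraint 2; its column is the unit vector e_2, so the entry in row 4 is 0.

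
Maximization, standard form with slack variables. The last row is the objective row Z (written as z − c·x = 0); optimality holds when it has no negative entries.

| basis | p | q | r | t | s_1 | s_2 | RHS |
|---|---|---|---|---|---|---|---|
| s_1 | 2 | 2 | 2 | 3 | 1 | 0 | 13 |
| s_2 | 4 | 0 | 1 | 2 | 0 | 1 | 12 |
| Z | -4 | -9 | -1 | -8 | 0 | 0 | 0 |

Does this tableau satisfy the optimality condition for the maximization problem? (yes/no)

no

The Z-row has a negative entry -9 in column q, so it is not optimal.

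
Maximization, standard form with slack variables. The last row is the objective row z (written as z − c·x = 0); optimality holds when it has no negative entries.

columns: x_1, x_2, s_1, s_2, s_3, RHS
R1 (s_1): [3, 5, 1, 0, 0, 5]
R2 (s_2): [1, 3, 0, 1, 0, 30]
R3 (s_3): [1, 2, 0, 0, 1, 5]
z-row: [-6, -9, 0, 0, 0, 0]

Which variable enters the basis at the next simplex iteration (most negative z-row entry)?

x_2

Negative z-row entries: x_1: -6, x_2: -9.
The most negative is -9 in column x_2, so x_2 enters.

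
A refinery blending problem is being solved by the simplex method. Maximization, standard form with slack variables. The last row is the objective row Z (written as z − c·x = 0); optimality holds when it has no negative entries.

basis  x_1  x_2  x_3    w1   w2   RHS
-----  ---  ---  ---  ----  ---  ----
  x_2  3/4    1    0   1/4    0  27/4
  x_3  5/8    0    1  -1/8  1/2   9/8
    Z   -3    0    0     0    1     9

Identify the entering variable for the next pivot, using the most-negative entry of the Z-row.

Negative Z-row entries: x_1: -3.
The most negative is -3 in column x_1, so x_1 enters.

x_1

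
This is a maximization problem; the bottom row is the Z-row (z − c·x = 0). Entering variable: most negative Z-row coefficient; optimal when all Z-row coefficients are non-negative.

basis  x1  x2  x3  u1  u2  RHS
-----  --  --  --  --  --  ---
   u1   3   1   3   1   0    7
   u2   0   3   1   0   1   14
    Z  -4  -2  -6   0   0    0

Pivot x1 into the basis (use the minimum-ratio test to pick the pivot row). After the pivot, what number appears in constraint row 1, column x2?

1/3

Ratio test on column x1 — row 1: 7/3 = 7/3; row 2: entry 0 ≤ 0. Minimum is 7/3 at row 1 (u1 leaves); pivot element 3.
Divide row 1 by 3; eliminate column x1 from the other rows.
In the new row 1, the x2 entry is the old entry divided by the pivot: 1/3 = 1/3.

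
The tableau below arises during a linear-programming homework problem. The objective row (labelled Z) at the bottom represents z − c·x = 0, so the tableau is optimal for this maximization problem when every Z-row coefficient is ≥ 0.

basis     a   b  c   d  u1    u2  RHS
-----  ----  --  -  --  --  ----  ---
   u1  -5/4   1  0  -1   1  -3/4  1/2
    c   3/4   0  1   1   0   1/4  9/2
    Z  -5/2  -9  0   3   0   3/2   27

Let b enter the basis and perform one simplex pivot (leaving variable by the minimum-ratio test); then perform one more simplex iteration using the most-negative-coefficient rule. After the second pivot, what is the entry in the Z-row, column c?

55/3

Ratio test on column b — row 1: (1/2)/1 = 1/2; row 2: entry 0 ≤ 0. Minimum is 1/2 at row 1 (u1 leaves); pivot element 1.
Divide row 1 by 1; eliminate column b from the other rows.
Second iteration: most negative Z-row entry is -55/4 in column a, so a enters.
Ratio test on column a — row 1: entry -5/4 ≤ 0; row 2: (9/2)/(3/4) = 6. Minimum is 6 at row 2 (c leaves); pivot element 3/4.
Divide row 2 by 3/4; eliminate column a from the other rows.
After both pivots, the entry at the Z-row, column c is 55/3.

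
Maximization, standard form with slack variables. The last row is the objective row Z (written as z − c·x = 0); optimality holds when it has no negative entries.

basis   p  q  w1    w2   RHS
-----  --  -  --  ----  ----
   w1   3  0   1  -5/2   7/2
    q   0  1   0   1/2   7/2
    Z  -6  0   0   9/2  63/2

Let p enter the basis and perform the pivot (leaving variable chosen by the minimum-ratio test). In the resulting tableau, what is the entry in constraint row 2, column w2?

Ratio test on column p — row 1: (7/2)/3 = 7/6; row 2: entry 0 ≤ 0. Minimum is 7/6 at row 1 (w1 leaves); pivot element 3.
Divide row 1 by 3; eliminate column p from the other rows.
Row 2 update in column w2: 1/2 − 0·(-5/6) = 1/2.

1/2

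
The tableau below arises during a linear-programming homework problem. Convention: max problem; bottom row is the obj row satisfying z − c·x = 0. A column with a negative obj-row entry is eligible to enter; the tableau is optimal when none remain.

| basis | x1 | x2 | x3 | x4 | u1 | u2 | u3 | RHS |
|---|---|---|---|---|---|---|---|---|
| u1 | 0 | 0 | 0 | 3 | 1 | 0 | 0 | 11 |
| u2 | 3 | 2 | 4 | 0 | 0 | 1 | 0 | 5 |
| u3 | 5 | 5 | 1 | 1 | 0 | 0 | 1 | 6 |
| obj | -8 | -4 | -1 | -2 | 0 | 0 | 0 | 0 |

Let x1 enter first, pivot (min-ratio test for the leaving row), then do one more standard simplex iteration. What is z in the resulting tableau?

166/15

Ratio test on column x1 — row 1: entry 0 ≤ 0; row 2: 5/3 = 5/3; row 3: 6/5 = 6/5. Minimum is 6/5 at row 3 (u3 leaves); pivot element 5.
Pivot on row 3; the obj-row RHS becomes 0 − (-8)·(6/5) = 48/5.
Next entering variable (most negative obj-row entry -2/5): x4.
Ratio test on column x4 — row 1: 11/3 = 11/3; row 2: entry -3/5 ≤ 0; row 3: (6/5)/(1/5) = 6. Minimum is 11/3 at row 1 (u1 leaves); pivot element 3.
After the second pivot the obj-row RHS is 48/5 − (-2/5)·(11/3) = 166/15.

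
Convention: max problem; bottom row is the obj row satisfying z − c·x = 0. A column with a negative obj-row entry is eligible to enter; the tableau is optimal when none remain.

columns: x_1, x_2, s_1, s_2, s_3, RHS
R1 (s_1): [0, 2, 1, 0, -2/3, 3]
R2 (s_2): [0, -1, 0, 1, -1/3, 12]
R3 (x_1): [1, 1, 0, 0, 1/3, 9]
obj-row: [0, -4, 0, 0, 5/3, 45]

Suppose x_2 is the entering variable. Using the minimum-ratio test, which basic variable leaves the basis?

Column x_2 entries and ratios — s_1: 3/2 = 3/2; s_2: -1 ≤ 0, skip; x_1: 9/1 = 9.
Smallest ratio is 3/2 in the row of s_1, so s_1 leaves.

s_1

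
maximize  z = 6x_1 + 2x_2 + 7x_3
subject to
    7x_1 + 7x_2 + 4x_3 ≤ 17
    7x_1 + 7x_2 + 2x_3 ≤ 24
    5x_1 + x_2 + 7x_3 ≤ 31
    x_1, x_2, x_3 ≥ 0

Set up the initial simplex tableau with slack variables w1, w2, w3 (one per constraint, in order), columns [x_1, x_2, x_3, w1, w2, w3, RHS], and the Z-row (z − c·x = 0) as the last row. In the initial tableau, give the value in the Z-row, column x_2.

The Z-row carries the negated objective coefficients: the x_2 entry is -2.

-2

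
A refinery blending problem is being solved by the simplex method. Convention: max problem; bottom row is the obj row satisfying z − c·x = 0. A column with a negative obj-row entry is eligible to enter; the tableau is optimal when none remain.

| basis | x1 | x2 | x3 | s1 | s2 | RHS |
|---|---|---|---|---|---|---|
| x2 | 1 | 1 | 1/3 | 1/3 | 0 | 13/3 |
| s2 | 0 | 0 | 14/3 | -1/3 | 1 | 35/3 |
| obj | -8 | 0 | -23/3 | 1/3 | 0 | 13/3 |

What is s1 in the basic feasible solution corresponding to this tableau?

s1 is not in the basis, so in the current basic feasible solution s1 = 0.

0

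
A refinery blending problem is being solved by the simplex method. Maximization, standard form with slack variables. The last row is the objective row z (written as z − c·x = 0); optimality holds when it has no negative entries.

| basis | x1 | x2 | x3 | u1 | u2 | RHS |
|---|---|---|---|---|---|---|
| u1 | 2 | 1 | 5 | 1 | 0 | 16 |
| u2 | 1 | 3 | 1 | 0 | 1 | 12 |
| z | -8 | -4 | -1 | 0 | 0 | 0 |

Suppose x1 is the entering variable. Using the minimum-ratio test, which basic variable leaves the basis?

u1

Column x1 entries and ratios — u1: 16/2 = 8; u2: 12/1 = 12.
Smallest ratio is 8 in the row of u1, so u1 leaves.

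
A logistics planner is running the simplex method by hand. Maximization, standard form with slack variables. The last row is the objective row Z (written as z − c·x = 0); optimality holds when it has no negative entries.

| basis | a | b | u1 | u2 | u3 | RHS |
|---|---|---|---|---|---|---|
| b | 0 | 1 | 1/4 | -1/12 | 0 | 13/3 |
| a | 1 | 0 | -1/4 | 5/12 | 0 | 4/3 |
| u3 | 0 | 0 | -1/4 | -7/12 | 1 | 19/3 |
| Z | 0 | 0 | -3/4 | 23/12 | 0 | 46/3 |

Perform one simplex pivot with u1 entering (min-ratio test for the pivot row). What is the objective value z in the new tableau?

85/3

Ratio test on column u1 — row 1: (13/3)/(1/4) = 52/3; row 2: entry -1/4 ≤ 0; row 3: entry -1/4 ≤ 0. Minimum is 52/3 at row 1 (b leaves); pivot element 1/4.
Pivot on row 1; the Z-row RHS becomes 46/3 − (-3/4)·(52/3) = 85/3.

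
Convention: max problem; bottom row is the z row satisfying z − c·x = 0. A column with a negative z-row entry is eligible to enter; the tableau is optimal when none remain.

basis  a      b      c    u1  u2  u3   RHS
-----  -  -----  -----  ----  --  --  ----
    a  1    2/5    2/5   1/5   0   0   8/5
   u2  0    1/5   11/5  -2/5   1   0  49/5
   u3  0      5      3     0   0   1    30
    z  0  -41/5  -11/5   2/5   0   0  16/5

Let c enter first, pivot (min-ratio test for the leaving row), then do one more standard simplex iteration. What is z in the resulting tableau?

36

Ratio test on column c — row 1: (8/5)/(2/5) = 4; row 2: (49/5)/(11/5) = 49/11; row 3: 30/3 = 10. Minimum is 4 at row 1 (a leaves); pivot element 2/5.
Pivot on row 1; the z-row RHS becomes 16/5 − (-11/5)·4 = 12.
Next entering variable (most negative z-row entry -6): b.
Ratio test on column b — row 1: 4/1 = 4; row 2: entry -2 ≤ 0; row 3: 18/2 = 9. Minimum is 4 at row 1 (c leaves); pivot element 1.
After the second pivot the z-row RHS is 12 − (-6)·4 = 36.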